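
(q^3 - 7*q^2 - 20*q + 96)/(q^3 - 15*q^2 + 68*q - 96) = (q + 4)/(q - 4)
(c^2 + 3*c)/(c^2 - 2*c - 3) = c*(c + 3)/(c^2 - 2*c - 3)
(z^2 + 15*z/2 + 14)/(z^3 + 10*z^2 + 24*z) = (z + 7/2)/(z*(z + 6))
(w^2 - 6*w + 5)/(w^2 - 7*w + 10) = (w - 1)/(w - 2)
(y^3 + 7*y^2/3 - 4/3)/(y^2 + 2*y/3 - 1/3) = (3*y^2 + 4*y - 4)/(3*y - 1)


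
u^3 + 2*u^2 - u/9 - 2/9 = (u - 1/3)*(u + 1/3)*(u + 2)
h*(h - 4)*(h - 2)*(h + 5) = h^4 - h^3 - 22*h^2 + 40*h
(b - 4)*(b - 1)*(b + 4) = b^3 - b^2 - 16*b + 16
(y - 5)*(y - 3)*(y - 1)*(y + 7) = y^4 - 2*y^3 - 40*y^2 + 146*y - 105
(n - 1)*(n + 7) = n^2 + 6*n - 7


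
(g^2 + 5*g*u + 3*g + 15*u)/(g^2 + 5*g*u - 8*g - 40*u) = (g + 3)/(g - 8)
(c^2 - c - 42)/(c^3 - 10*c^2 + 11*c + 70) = (c + 6)/(c^2 - 3*c - 10)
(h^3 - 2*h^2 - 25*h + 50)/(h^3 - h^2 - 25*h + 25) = (h - 2)/(h - 1)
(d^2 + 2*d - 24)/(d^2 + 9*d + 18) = (d - 4)/(d + 3)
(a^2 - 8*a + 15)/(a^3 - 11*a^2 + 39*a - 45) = 1/(a - 3)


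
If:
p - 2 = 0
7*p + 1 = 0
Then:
No Solution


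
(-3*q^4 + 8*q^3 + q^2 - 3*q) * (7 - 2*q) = 6*q^5 - 37*q^4 + 54*q^3 + 13*q^2 - 21*q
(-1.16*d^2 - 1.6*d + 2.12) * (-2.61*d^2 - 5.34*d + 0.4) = 3.0276*d^4 + 10.3704*d^3 + 2.5468*d^2 - 11.9608*d + 0.848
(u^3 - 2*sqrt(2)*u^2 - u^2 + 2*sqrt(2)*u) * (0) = 0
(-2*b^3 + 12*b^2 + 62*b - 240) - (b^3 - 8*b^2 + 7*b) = -3*b^3 + 20*b^2 + 55*b - 240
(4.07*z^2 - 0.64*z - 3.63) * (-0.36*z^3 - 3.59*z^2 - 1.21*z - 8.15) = -1.4652*z^5 - 14.3809*z^4 - 1.3203*z^3 - 19.3644*z^2 + 9.6083*z + 29.5845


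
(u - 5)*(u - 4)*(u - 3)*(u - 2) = u^4 - 14*u^3 + 71*u^2 - 154*u + 120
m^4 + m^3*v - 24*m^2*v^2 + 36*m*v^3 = m*(m - 3*v)*(m - 2*v)*(m + 6*v)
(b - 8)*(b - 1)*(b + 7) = b^3 - 2*b^2 - 55*b + 56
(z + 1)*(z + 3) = z^2 + 4*z + 3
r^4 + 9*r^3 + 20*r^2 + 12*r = r*(r + 1)*(r + 2)*(r + 6)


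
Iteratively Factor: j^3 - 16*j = (j + 4)*(j^2 - 4*j) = j*(j + 4)*(j - 4)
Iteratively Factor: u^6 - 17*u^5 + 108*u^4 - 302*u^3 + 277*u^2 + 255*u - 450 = (u - 2)*(u^5 - 15*u^4 + 78*u^3 - 146*u^2 - 15*u + 225) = (u - 3)*(u - 2)*(u^4 - 12*u^3 + 42*u^2 - 20*u - 75) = (u - 5)*(u - 3)*(u - 2)*(u^3 - 7*u^2 + 7*u + 15) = (u - 5)*(u - 3)*(u - 2)*(u + 1)*(u^2 - 8*u + 15) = (u - 5)*(u - 3)^2*(u - 2)*(u + 1)*(u - 5)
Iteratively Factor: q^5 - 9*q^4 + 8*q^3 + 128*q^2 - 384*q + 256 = (q - 4)*(q^4 - 5*q^3 - 12*q^2 + 80*q - 64) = (q - 4)^2*(q^3 - q^2 - 16*q + 16) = (q - 4)^3*(q^2 + 3*q - 4) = (q - 4)^3*(q - 1)*(q + 4)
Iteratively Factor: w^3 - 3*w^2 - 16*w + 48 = (w - 4)*(w^2 + w - 12) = (w - 4)*(w - 3)*(w + 4)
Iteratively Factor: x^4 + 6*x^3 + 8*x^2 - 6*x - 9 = (x + 3)*(x^3 + 3*x^2 - x - 3) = (x + 1)*(x + 3)*(x^2 + 2*x - 3) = (x + 1)*(x + 3)^2*(x - 1)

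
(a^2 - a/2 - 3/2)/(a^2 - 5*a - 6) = (a - 3/2)/(a - 6)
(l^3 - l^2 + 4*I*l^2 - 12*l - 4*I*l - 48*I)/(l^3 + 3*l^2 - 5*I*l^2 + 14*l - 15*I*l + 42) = (l^2 + 4*l*(-1 + I) - 16*I)/(l^2 - 5*I*l + 14)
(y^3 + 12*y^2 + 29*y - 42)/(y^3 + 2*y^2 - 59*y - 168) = (y^2 + 5*y - 6)/(y^2 - 5*y - 24)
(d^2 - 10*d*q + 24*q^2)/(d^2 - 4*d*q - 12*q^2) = (d - 4*q)/(d + 2*q)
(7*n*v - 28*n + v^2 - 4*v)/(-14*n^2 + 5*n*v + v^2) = (v - 4)/(-2*n + v)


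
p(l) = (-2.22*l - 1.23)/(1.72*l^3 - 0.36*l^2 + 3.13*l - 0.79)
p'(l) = (-2.22*l - 1.23)*(-5.16*l^2 + 0.72*l - 3.13)/(1.72*l^3 - 0.36*l^2 + 3.13*l - 0.79)^2 - 2.22/(1.72*l^3 - 0.36*l^2 + 3.13*l - 0.79)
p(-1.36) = -0.18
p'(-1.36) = -0.02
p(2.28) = -0.25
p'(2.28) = 0.20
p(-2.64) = -0.11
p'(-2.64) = -0.05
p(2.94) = -0.16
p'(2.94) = 0.10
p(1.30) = -0.64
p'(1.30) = 0.74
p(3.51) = -0.11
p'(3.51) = 0.06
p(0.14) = 4.35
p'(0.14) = 44.73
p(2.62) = -0.20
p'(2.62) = 0.14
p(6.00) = -0.04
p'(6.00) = 0.01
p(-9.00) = -0.01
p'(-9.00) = -0.00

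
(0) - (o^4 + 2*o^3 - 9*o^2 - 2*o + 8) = -o^4 - 2*o^3 + 9*o^2 + 2*o - 8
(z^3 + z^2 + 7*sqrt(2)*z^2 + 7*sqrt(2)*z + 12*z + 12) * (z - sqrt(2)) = z^4 + z^3 + 6*sqrt(2)*z^3 - 2*z^2 + 6*sqrt(2)*z^2 - 12*sqrt(2)*z - 2*z - 12*sqrt(2)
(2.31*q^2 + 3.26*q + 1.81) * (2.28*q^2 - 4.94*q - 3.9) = 5.2668*q^4 - 3.9786*q^3 - 20.9866*q^2 - 21.6554*q - 7.059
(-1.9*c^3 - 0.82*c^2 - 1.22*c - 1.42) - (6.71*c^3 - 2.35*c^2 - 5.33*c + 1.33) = -8.61*c^3 + 1.53*c^2 + 4.11*c - 2.75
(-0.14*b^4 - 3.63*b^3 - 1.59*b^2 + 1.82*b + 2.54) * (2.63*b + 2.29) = -0.3682*b^5 - 9.8675*b^4 - 12.4944*b^3 + 1.1455*b^2 + 10.848*b + 5.8166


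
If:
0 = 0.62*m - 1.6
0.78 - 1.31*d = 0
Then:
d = 0.60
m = 2.58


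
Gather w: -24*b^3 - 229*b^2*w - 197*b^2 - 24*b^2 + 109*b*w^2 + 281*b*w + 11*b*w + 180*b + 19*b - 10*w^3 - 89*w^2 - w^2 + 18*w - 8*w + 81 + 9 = -24*b^3 - 221*b^2 + 199*b - 10*w^3 + w^2*(109*b - 90) + w*(-229*b^2 + 292*b + 10) + 90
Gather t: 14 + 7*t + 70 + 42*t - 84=49*t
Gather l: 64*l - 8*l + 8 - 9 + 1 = 56*l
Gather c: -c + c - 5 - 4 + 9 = 0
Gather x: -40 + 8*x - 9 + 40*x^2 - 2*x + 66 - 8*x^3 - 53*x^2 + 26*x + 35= -8*x^3 - 13*x^2 + 32*x + 52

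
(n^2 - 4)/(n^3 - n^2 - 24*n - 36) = (n - 2)/(n^2 - 3*n - 18)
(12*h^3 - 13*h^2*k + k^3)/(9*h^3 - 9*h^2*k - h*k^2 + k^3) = (4*h + k)/(3*h + k)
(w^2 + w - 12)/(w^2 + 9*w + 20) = (w - 3)/(w + 5)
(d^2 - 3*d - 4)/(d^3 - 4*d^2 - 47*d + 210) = (d^2 - 3*d - 4)/(d^3 - 4*d^2 - 47*d + 210)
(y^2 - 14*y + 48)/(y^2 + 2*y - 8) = (y^2 - 14*y + 48)/(y^2 + 2*y - 8)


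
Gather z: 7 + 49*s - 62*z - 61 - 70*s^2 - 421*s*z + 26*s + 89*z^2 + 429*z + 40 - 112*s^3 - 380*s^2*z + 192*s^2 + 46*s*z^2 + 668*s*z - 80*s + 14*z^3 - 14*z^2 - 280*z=-112*s^3 + 122*s^2 - 5*s + 14*z^3 + z^2*(46*s + 75) + z*(-380*s^2 + 247*s + 87) - 14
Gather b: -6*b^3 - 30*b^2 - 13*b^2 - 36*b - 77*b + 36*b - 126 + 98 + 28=-6*b^3 - 43*b^2 - 77*b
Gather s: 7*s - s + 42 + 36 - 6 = 6*s + 72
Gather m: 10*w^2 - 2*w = 10*w^2 - 2*w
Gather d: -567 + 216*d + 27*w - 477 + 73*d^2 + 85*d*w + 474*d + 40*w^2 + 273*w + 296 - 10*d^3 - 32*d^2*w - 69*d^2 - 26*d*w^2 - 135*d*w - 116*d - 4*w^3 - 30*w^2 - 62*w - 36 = -10*d^3 + d^2*(4 - 32*w) + d*(-26*w^2 - 50*w + 574) - 4*w^3 + 10*w^2 + 238*w - 784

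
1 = 1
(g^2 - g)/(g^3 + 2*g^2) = (g - 1)/(g*(g + 2))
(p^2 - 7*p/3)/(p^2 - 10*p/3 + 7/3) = p/(p - 1)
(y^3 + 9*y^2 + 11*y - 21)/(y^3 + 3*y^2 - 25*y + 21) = (y + 3)/(y - 3)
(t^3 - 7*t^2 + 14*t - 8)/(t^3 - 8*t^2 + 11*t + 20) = (t^2 - 3*t + 2)/(t^2 - 4*t - 5)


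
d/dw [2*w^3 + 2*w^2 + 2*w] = 6*w^2 + 4*w + 2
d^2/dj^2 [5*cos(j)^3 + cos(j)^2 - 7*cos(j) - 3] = 13*cos(j)/4 - 2*cos(2*j) - 45*cos(3*j)/4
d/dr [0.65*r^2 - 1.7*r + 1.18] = 1.3*r - 1.7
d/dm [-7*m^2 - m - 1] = -14*m - 1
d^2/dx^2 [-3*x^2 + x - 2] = -6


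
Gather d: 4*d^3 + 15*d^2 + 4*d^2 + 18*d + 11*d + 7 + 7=4*d^3 + 19*d^2 + 29*d + 14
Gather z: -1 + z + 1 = z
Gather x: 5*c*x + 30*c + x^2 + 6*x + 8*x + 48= 30*c + x^2 + x*(5*c + 14) + 48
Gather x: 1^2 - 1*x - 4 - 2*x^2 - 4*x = -2*x^2 - 5*x - 3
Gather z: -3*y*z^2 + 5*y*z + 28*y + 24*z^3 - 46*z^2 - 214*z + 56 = 28*y + 24*z^3 + z^2*(-3*y - 46) + z*(5*y - 214) + 56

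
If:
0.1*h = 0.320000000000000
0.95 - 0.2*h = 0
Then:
No Solution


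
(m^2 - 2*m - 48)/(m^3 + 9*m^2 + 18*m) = (m - 8)/(m*(m + 3))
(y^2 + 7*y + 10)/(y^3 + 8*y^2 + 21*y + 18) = (y + 5)/(y^2 + 6*y + 9)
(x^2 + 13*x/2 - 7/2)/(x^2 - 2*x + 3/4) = 2*(x + 7)/(2*x - 3)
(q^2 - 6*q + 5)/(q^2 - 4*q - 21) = (-q^2 + 6*q - 5)/(-q^2 + 4*q + 21)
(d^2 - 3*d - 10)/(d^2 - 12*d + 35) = (d + 2)/(d - 7)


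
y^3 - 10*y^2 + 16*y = y*(y - 8)*(y - 2)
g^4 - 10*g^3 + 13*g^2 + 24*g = g*(g - 8)*(g - 3)*(g + 1)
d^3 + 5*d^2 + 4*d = d*(d + 1)*(d + 4)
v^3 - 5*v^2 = v^2*(v - 5)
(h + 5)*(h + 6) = h^2 + 11*h + 30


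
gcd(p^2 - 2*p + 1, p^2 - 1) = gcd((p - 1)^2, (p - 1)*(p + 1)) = p - 1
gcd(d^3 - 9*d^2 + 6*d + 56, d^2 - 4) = d + 2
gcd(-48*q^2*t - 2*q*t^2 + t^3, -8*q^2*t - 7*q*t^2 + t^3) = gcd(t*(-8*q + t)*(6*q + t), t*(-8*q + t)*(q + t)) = 8*q*t - t^2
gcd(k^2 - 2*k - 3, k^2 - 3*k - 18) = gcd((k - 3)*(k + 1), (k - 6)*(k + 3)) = 1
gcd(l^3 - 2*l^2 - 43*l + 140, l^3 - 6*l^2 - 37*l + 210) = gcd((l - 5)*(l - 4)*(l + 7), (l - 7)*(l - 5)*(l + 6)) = l - 5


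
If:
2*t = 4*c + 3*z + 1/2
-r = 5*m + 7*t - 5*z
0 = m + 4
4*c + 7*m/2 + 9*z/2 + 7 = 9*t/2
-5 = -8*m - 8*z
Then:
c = -593/160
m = -4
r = 447/10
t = -9/40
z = 37/8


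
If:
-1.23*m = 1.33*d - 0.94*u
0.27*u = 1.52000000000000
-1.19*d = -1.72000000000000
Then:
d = 1.45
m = 2.74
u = 5.63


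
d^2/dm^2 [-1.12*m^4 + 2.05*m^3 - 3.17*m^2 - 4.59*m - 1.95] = -13.44*m^2 + 12.3*m - 6.34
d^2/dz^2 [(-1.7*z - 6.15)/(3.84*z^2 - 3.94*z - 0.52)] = ((1.7*z + 6.15)*(7.68*z - 3.94)*(15.36*z - 7.88) + (39.168*z + 33.836)*(-3.84*z^2 + 3.94*z + 0.52))/(-3.84*z^2 + 3.94*z + 0.52)^3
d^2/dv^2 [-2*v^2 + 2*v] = -4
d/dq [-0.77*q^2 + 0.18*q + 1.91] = 0.18 - 1.54*q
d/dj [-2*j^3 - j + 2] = -6*j^2 - 1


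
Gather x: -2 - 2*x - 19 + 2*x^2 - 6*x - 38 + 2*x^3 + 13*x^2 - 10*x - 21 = 2*x^3 + 15*x^2 - 18*x - 80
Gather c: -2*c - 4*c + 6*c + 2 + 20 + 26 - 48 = 0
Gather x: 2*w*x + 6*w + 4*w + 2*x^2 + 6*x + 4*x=10*w + 2*x^2 + x*(2*w + 10)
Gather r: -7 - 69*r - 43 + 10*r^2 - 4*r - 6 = 10*r^2 - 73*r - 56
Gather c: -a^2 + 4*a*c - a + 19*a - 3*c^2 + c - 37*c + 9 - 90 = -a^2 + 18*a - 3*c^2 + c*(4*a - 36) - 81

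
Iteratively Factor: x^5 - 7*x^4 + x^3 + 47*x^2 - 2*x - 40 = (x - 1)*(x^4 - 6*x^3 - 5*x^2 + 42*x + 40) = (x - 5)*(x - 1)*(x^3 - x^2 - 10*x - 8) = (x - 5)*(x - 1)*(x + 1)*(x^2 - 2*x - 8) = (x - 5)*(x - 1)*(x + 1)*(x + 2)*(x - 4)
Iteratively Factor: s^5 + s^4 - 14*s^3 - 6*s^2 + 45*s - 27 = (s - 3)*(s^4 + 4*s^3 - 2*s^2 - 12*s + 9) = (s - 3)*(s + 3)*(s^3 + s^2 - 5*s + 3) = (s - 3)*(s - 1)*(s + 3)*(s^2 + 2*s - 3) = (s - 3)*(s - 1)^2*(s + 3)*(s + 3)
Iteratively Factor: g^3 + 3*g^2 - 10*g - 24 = (g + 2)*(g^2 + g - 12) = (g - 3)*(g + 2)*(g + 4)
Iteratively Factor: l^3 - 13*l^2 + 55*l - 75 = (l - 5)*(l^2 - 8*l + 15) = (l - 5)^2*(l - 3)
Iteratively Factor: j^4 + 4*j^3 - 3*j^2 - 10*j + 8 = (j + 4)*(j^3 - 3*j + 2) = (j - 1)*(j + 4)*(j^2 + j - 2) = (j - 1)*(j + 2)*(j + 4)*(j - 1)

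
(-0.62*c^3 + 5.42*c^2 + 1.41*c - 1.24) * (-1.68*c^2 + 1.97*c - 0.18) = 1.0416*c^5 - 10.327*c^4 + 8.4202*c^3 + 3.8853*c^2 - 2.6966*c + 0.2232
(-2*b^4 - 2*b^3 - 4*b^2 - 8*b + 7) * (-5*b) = 10*b^5 + 10*b^4 + 20*b^3 + 40*b^2 - 35*b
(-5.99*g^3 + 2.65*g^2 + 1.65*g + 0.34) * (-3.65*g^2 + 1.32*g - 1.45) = 21.8635*g^5 - 17.5793*g^4 + 6.161*g^3 - 2.9055*g^2 - 1.9437*g - 0.493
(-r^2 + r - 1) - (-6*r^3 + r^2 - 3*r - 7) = 6*r^3 - 2*r^2 + 4*r + 6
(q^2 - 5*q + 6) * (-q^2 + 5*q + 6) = -q^4 + 10*q^3 - 25*q^2 + 36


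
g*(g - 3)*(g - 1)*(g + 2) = g^4 - 2*g^3 - 5*g^2 + 6*g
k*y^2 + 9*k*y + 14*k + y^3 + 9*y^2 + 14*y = (k + y)*(y + 2)*(y + 7)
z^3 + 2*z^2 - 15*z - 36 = (z - 4)*(z + 3)^2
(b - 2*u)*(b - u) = b^2 - 3*b*u + 2*u^2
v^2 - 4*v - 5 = (v - 5)*(v + 1)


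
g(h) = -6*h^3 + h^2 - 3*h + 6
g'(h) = -18*h^2 + 2*h - 3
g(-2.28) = 89.15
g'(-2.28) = -101.13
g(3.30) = -208.63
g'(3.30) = -192.42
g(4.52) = -541.20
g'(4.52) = -361.71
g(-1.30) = 24.77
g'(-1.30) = -36.02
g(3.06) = -165.73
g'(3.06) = -165.42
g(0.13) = 5.61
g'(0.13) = -3.04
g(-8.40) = 3657.98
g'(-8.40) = -1289.88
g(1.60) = -20.82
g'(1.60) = -45.88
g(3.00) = -156.00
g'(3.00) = -159.00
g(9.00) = -4314.00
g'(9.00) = -1443.00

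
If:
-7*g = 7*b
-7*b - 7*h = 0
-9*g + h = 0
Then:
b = 0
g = 0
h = 0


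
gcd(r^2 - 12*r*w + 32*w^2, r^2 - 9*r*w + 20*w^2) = r - 4*w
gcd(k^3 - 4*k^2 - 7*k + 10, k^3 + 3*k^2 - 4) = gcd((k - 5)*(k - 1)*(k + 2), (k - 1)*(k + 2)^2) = k^2 + k - 2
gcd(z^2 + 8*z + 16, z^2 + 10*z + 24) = z + 4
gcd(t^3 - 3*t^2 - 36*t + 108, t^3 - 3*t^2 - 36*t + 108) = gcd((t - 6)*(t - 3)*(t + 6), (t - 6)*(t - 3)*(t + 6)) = t^3 - 3*t^2 - 36*t + 108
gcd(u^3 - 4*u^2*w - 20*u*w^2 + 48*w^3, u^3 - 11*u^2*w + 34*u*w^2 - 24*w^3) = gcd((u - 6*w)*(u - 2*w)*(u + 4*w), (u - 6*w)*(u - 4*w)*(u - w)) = u - 6*w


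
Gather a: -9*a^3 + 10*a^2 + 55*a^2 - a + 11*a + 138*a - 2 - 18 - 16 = -9*a^3 + 65*a^2 + 148*a - 36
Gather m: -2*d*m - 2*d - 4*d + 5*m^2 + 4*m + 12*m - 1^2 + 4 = -6*d + 5*m^2 + m*(16 - 2*d) + 3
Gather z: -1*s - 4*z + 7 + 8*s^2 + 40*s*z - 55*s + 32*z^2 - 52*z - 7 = 8*s^2 - 56*s + 32*z^2 + z*(40*s - 56)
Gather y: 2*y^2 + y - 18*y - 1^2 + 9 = 2*y^2 - 17*y + 8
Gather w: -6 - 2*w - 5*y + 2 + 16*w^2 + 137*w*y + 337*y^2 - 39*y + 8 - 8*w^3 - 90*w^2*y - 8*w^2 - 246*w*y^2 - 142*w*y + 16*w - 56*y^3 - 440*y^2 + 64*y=-8*w^3 + w^2*(8 - 90*y) + w*(-246*y^2 - 5*y + 14) - 56*y^3 - 103*y^2 + 20*y + 4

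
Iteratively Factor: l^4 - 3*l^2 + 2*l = (l)*(l^3 - 3*l + 2) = l*(l - 1)*(l^2 + l - 2) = l*(l - 1)^2*(l + 2)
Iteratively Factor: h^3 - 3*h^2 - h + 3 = (h - 1)*(h^2 - 2*h - 3) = (h - 1)*(h + 1)*(h - 3)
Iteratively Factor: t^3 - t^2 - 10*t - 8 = (t + 1)*(t^2 - 2*t - 8) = (t - 4)*(t + 1)*(t + 2)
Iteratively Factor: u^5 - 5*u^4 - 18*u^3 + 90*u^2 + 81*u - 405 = (u - 3)*(u^4 - 2*u^3 - 24*u^2 + 18*u + 135) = (u - 3)*(u + 3)*(u^3 - 5*u^2 - 9*u + 45) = (u - 3)^2*(u + 3)*(u^2 - 2*u - 15) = (u - 3)^2*(u + 3)^2*(u - 5)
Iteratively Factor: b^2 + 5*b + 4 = (b + 1)*(b + 4)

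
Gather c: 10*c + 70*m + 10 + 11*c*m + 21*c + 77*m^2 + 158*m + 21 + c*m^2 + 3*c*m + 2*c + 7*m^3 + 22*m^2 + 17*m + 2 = c*(m^2 + 14*m + 33) + 7*m^3 + 99*m^2 + 245*m + 33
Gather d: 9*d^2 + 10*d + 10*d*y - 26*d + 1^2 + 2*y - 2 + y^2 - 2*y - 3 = 9*d^2 + d*(10*y - 16) + y^2 - 4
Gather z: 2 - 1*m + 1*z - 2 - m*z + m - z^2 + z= -z^2 + z*(2 - m)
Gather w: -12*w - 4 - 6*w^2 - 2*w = -6*w^2 - 14*w - 4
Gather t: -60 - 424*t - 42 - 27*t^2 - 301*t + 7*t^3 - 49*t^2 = 7*t^3 - 76*t^2 - 725*t - 102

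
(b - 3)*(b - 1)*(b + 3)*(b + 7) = b^4 + 6*b^3 - 16*b^2 - 54*b + 63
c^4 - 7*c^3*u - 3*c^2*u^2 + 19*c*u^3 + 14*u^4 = (c - 7*u)*(c - 2*u)*(c + u)^2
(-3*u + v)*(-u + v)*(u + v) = 3*u^3 - u^2*v - 3*u*v^2 + v^3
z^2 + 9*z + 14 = (z + 2)*(z + 7)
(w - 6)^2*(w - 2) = w^3 - 14*w^2 + 60*w - 72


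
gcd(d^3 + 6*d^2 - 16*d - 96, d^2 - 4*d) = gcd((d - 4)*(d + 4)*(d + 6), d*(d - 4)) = d - 4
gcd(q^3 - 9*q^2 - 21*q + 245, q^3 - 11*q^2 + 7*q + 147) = q^2 - 14*q + 49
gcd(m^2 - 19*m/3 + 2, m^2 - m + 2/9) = m - 1/3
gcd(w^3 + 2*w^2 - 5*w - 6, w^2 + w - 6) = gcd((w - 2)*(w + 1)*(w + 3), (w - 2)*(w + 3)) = w^2 + w - 6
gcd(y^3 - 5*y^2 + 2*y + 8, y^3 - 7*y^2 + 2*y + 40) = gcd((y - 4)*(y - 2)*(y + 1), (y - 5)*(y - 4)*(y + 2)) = y - 4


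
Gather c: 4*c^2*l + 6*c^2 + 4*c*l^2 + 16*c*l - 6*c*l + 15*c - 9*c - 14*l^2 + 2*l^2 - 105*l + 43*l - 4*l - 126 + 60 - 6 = c^2*(4*l + 6) + c*(4*l^2 + 10*l + 6) - 12*l^2 - 66*l - 72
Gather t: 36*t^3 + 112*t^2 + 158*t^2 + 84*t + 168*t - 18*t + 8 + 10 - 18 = 36*t^3 + 270*t^2 + 234*t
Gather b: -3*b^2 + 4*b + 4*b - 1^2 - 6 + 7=-3*b^2 + 8*b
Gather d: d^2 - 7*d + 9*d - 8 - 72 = d^2 + 2*d - 80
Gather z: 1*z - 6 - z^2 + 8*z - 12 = -z^2 + 9*z - 18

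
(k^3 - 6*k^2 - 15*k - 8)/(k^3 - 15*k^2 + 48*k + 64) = (k + 1)/(k - 8)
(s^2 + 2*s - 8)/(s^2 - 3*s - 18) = (-s^2 - 2*s + 8)/(-s^2 + 3*s + 18)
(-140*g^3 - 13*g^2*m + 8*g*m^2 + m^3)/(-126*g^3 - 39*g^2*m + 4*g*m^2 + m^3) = (20*g^2 - g*m - m^2)/(18*g^2 + 3*g*m - m^2)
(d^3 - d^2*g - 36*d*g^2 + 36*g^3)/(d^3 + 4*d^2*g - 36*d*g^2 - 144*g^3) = (d - g)/(d + 4*g)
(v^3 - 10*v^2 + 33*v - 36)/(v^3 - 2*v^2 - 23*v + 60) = (v - 3)/(v + 5)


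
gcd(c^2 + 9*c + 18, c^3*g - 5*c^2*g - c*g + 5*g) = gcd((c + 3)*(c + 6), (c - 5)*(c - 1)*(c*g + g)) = 1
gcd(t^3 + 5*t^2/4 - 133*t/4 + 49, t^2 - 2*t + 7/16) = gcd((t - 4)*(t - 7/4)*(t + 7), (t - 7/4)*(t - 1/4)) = t - 7/4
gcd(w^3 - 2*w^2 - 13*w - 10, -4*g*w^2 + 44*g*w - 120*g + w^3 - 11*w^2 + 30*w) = w - 5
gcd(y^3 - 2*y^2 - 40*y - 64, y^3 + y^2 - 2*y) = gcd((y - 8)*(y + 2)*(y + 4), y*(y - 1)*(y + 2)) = y + 2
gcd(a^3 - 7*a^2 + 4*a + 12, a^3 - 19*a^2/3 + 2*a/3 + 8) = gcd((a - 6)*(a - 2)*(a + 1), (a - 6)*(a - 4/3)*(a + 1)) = a^2 - 5*a - 6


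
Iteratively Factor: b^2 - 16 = (b + 4)*(b - 4)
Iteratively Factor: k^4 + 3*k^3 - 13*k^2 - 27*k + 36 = (k + 4)*(k^3 - k^2 - 9*k + 9) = (k - 3)*(k + 4)*(k^2 + 2*k - 3) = (k - 3)*(k + 3)*(k + 4)*(k - 1)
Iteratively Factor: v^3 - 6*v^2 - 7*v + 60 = (v - 5)*(v^2 - v - 12) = (v - 5)*(v + 3)*(v - 4)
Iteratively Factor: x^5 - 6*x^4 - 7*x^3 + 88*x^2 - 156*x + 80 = (x - 2)*(x^4 - 4*x^3 - 15*x^2 + 58*x - 40) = (x - 5)*(x - 2)*(x^3 + x^2 - 10*x + 8) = (x - 5)*(x - 2)*(x + 4)*(x^2 - 3*x + 2) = (x - 5)*(x - 2)^2*(x + 4)*(x - 1)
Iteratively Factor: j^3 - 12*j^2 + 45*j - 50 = (j - 5)*(j^2 - 7*j + 10) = (j - 5)^2*(j - 2)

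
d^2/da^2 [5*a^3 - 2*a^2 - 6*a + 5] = 30*a - 4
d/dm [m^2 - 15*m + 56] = 2*m - 15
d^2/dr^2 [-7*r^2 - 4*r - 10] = -14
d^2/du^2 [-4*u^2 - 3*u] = -8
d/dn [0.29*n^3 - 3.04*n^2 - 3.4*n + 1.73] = 0.87*n^2 - 6.08*n - 3.4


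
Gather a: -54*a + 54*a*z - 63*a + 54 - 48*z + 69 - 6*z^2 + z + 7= a*(54*z - 117) - 6*z^2 - 47*z + 130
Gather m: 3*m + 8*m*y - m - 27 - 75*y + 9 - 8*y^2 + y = m*(8*y + 2) - 8*y^2 - 74*y - 18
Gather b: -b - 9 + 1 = -b - 8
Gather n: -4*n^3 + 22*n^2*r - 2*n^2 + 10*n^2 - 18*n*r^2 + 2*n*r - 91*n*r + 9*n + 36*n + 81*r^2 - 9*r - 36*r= -4*n^3 + n^2*(22*r + 8) + n*(-18*r^2 - 89*r + 45) + 81*r^2 - 45*r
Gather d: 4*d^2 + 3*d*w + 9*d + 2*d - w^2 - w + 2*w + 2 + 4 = 4*d^2 + d*(3*w + 11) - w^2 + w + 6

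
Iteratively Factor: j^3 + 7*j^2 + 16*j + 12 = (j + 2)*(j^2 + 5*j + 6) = (j + 2)^2*(j + 3)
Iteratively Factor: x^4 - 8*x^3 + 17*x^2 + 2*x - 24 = (x - 2)*(x^3 - 6*x^2 + 5*x + 12) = (x - 4)*(x - 2)*(x^2 - 2*x - 3) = (x - 4)*(x - 2)*(x + 1)*(x - 3)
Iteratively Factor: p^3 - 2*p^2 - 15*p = (p - 5)*(p^2 + 3*p) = p*(p - 5)*(p + 3)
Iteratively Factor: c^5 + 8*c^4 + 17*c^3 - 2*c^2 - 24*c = (c + 3)*(c^4 + 5*c^3 + 2*c^2 - 8*c) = (c - 1)*(c + 3)*(c^3 + 6*c^2 + 8*c) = (c - 1)*(c + 2)*(c + 3)*(c^2 + 4*c) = c*(c - 1)*(c + 2)*(c + 3)*(c + 4)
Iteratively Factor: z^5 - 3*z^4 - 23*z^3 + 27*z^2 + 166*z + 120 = (z + 2)*(z^4 - 5*z^3 - 13*z^2 + 53*z + 60) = (z - 4)*(z + 2)*(z^3 - z^2 - 17*z - 15) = (z - 4)*(z + 1)*(z + 2)*(z^2 - 2*z - 15) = (z - 4)*(z + 1)*(z + 2)*(z + 3)*(z - 5)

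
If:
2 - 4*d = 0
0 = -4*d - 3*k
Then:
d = 1/2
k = -2/3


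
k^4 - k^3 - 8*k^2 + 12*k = k*(k - 2)^2*(k + 3)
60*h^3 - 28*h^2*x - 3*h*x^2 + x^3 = (-6*h + x)*(-2*h + x)*(5*h + x)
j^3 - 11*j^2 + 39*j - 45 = (j - 5)*(j - 3)^2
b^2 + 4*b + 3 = (b + 1)*(b + 3)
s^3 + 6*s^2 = s^2*(s + 6)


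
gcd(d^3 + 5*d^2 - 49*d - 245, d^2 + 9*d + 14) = d + 7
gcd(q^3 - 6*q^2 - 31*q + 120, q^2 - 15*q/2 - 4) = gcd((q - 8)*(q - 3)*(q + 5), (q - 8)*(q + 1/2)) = q - 8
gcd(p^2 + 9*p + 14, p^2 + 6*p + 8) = p + 2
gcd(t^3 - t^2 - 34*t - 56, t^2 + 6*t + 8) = t^2 + 6*t + 8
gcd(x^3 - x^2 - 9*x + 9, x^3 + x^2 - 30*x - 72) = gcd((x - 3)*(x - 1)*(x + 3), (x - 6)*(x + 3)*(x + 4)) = x + 3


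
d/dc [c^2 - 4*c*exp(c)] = -4*c*exp(c) + 2*c - 4*exp(c)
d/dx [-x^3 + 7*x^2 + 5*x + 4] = -3*x^2 + 14*x + 5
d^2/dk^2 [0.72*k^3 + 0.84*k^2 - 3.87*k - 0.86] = 4.32*k + 1.68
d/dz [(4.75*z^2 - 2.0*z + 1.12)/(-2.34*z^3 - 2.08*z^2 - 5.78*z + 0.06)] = (11.115*z^4 - 9.36*z^3 - 23.7526*z^2 + 5.2292*z + 6.3536)/(5.4756*z^6 + 9.7344*z^5 + 31.3768*z^4 + 23.764*z^3 + 33.1588*z^2 - 0.6936*z + 0.0036)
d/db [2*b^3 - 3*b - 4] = 6*b^2 - 3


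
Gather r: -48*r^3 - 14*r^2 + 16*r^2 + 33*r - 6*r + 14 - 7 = -48*r^3 + 2*r^2 + 27*r + 7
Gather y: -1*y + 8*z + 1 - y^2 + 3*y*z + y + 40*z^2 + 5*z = -y^2 + 3*y*z + 40*z^2 + 13*z + 1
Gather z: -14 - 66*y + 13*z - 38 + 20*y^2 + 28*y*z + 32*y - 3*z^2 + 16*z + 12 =20*y^2 - 34*y - 3*z^2 + z*(28*y + 29) - 40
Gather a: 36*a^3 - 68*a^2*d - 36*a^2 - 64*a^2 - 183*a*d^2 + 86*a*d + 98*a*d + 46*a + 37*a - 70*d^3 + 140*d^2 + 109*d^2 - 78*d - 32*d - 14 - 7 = 36*a^3 + a^2*(-68*d - 100) + a*(-183*d^2 + 184*d + 83) - 70*d^3 + 249*d^2 - 110*d - 21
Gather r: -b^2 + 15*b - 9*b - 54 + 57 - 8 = -b^2 + 6*b - 5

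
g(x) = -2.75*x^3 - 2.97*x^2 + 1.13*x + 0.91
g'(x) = -8.25*x^2 - 5.94*x + 1.13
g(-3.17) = 55.08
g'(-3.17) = -62.94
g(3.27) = -123.31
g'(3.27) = -106.51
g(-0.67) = -0.35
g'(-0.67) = 1.41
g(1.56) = -15.00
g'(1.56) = -28.21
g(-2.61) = 26.62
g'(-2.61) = -39.57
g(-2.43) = 20.09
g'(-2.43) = -33.15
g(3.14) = -109.96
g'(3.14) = -98.86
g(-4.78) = 227.99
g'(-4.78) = -158.98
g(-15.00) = 8596.96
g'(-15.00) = -1766.02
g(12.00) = -5165.21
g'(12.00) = -1258.15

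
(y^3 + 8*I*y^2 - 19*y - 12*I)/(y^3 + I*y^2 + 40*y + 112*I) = (y^2 + 4*I*y - 3)/(y^2 - 3*I*y + 28)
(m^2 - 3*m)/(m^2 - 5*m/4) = 4*(m - 3)/(4*m - 5)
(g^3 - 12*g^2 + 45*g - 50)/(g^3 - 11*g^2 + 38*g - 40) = (g - 5)/(g - 4)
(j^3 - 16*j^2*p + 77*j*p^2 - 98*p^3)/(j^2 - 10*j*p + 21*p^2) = (-j^2 + 9*j*p - 14*p^2)/(-j + 3*p)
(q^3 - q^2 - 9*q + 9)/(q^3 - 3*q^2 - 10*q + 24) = (q^2 - 4*q + 3)/(q^2 - 6*q + 8)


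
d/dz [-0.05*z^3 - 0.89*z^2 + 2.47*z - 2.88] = -0.15*z^2 - 1.78*z + 2.47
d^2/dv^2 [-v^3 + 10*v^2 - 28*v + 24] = 20 - 6*v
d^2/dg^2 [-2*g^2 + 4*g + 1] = -4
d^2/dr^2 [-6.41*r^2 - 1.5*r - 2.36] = -12.8200000000000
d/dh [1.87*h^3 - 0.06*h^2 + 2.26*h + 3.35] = 5.61*h^2 - 0.12*h + 2.26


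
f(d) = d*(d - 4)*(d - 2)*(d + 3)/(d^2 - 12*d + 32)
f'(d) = d*(12 - 2*d)*(d - 4)*(d - 2)*(d + 3)/(d^2 - 12*d + 32)^2 + d*(d - 4)*(d - 2)/(d^2 - 12*d + 32) + d*(d - 4)*(d + 3)/(d^2 - 12*d + 32) + d*(d - 2)*(d + 3)/(d^2 - 12*d + 32) + (d - 4)*(d - 2)*(d + 3)/(d^2 - 12*d + 32) = (2*d^3 - 23*d^2 - 16*d + 48)/(d^2 - 16*d + 64)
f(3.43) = -6.90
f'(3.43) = -9.42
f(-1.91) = -0.82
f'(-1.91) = -0.20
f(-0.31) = -0.23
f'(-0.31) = 0.73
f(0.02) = 0.01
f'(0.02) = 0.75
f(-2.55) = -0.49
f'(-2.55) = -0.84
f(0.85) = 0.53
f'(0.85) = 0.37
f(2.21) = -0.42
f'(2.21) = -2.33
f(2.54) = -1.39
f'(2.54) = -3.63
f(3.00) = -3.60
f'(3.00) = -6.12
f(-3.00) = 0.00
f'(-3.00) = -1.36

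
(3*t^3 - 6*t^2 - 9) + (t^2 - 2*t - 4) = 3*t^3 - 5*t^2 - 2*t - 13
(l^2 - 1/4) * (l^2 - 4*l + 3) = l^4 - 4*l^3 + 11*l^2/4 + l - 3/4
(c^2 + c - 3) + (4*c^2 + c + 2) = 5*c^2 + 2*c - 1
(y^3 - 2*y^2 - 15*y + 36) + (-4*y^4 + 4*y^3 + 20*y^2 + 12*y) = -4*y^4 + 5*y^3 + 18*y^2 - 3*y + 36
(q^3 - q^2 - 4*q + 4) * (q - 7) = q^4 - 8*q^3 + 3*q^2 + 32*q - 28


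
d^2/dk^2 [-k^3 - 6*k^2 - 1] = -6*k - 12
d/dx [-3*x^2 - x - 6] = -6*x - 1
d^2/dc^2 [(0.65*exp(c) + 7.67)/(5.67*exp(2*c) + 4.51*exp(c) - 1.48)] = (20.896785*exp(4*c) + 969.706647*exp(3*c) + 621.132057*exp(2*c) + 417.801475*exp(c) + 52.619476)*exp(c)/(182.284263*exp(6*c) + 434.974617*exp(5*c) + 203.243985*exp(4*c) - 135.342845*exp(3*c) - 53.05134*exp(2*c) + 29.636112*exp(c) - 3.241792)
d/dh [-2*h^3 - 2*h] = -6*h^2 - 2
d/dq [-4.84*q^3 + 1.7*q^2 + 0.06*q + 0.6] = -14.52*q^2 + 3.4*q + 0.06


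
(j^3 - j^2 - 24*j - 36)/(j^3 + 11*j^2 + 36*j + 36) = (j - 6)/(j + 6)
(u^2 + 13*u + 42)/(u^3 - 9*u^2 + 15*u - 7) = (u^2 + 13*u + 42)/(u^3 - 9*u^2 + 15*u - 7)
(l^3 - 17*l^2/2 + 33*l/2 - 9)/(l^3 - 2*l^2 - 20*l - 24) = (2*l^2 - 5*l + 3)/(2*(l^2 + 4*l + 4))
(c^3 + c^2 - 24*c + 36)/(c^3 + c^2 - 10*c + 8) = (c^2 + 3*c - 18)/(c^2 + 3*c - 4)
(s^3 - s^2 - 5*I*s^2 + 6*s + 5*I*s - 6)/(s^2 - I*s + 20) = (s^3 - s^2*(1 + 5*I) + s*(6 + 5*I) - 6)/(s^2 - I*s + 20)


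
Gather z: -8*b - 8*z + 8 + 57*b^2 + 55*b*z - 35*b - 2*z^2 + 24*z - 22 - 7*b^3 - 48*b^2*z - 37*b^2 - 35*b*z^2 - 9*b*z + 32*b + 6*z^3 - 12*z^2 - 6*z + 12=-7*b^3 + 20*b^2 - 11*b + 6*z^3 + z^2*(-35*b - 14) + z*(-48*b^2 + 46*b + 10) - 2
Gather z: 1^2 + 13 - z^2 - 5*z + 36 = -z^2 - 5*z + 50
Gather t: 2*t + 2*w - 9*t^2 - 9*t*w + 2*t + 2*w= -9*t^2 + t*(4 - 9*w) + 4*w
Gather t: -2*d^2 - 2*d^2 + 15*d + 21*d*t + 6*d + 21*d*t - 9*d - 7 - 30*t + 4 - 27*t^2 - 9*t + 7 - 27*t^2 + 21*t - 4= -4*d^2 + 12*d - 54*t^2 + t*(42*d - 18)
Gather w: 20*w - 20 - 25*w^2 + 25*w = -25*w^2 + 45*w - 20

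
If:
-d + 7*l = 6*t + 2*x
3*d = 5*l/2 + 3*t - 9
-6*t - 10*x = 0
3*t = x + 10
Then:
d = 172/111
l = 236/111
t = 25/9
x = -5/3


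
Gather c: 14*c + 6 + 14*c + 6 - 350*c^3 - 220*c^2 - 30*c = -350*c^3 - 220*c^2 - 2*c + 12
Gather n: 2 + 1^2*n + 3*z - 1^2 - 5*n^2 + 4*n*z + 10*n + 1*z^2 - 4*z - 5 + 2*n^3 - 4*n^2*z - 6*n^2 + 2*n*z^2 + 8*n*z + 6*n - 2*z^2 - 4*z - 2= 2*n^3 + n^2*(-4*z - 11) + n*(2*z^2 + 12*z + 17) - z^2 - 5*z - 6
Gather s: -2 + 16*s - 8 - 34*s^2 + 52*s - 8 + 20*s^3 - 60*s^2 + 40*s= 20*s^3 - 94*s^2 + 108*s - 18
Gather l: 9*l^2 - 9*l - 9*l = 9*l^2 - 18*l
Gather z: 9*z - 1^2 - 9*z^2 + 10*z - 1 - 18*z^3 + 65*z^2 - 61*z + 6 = -18*z^3 + 56*z^2 - 42*z + 4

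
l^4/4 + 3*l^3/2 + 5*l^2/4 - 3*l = l*(l/4 + 1)*(l - 1)*(l + 3)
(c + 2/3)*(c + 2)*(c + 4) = c^3 + 20*c^2/3 + 12*c + 16/3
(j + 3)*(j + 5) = j^2 + 8*j + 15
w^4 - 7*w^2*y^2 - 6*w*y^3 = w*(w - 3*y)*(w + y)*(w + 2*y)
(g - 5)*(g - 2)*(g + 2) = g^3 - 5*g^2 - 4*g + 20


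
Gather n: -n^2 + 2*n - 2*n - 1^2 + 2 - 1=-n^2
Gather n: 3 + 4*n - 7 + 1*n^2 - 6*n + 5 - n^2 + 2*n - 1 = 0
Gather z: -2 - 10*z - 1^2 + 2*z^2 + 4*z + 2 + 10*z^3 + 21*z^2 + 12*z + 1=10*z^3 + 23*z^2 + 6*z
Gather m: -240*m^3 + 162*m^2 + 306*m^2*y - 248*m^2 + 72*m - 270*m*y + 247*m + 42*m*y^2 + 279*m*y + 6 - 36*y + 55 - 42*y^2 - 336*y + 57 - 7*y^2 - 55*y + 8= -240*m^3 + m^2*(306*y - 86) + m*(42*y^2 + 9*y + 319) - 49*y^2 - 427*y + 126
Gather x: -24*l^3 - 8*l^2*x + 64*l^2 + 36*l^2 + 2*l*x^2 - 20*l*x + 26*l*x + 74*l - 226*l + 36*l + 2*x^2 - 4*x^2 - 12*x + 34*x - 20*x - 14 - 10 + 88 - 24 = -24*l^3 + 100*l^2 - 116*l + x^2*(2*l - 2) + x*(-8*l^2 + 6*l + 2) + 40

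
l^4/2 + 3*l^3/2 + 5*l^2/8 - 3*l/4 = l*(l/2 + 1)*(l - 1/2)*(l + 3/2)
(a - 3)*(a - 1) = a^2 - 4*a + 3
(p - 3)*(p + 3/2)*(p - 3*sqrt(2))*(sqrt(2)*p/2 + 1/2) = sqrt(2)*p^4/2 - 5*p^3/2 - 3*sqrt(2)*p^3/4 - 15*sqrt(2)*p^2/4 + 15*p^2/4 + 9*sqrt(2)*p/4 + 45*p/4 + 27*sqrt(2)/4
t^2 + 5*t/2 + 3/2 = (t + 1)*(t + 3/2)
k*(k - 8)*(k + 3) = k^3 - 5*k^2 - 24*k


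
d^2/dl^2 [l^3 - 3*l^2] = 6*l - 6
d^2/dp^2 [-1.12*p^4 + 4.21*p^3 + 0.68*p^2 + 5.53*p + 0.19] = -13.44*p^2 + 25.26*p + 1.36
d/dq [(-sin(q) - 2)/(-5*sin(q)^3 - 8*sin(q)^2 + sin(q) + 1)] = (-10*sin(q)^3 - 38*sin(q)^2 - 32*sin(q) + 1)*cos(q)/(5*sin(q)^3 + 8*sin(q)^2 - sin(q) - 1)^2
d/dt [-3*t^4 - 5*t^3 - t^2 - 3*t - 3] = -12*t^3 - 15*t^2 - 2*t - 3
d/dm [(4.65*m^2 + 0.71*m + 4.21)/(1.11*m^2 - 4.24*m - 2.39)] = (-20.5041*m^2 - 31.5732*m + 16.1535)/(1.2321*m^4 - 9.4128*m^3 + 12.6718*m^2 + 20.2672*m + 5.7121)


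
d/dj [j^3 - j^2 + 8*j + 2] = 3*j^2 - 2*j + 8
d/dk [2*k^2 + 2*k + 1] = 4*k + 2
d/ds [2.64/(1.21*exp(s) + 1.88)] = -3.1944*exp(s)/(1.21*exp(s) + 1.88)^2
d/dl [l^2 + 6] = 2*l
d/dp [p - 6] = 1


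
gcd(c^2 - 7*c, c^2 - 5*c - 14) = c - 7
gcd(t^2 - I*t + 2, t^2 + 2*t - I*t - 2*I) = 1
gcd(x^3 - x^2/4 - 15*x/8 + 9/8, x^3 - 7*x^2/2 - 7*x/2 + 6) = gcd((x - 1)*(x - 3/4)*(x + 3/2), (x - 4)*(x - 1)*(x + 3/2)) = x^2 + x/2 - 3/2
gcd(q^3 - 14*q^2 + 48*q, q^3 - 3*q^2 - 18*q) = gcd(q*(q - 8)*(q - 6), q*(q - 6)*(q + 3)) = q^2 - 6*q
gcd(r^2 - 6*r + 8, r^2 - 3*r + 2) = r - 2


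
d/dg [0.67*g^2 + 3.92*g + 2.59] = 1.34*g + 3.92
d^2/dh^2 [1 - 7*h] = 0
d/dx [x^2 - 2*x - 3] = 2*x - 2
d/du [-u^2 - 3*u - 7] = -2*u - 3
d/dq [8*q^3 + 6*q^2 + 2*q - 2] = 24*q^2 + 12*q + 2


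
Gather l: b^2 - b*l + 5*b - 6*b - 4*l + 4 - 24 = b^2 - b + l*(-b - 4) - 20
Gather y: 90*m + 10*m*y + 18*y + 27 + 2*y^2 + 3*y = 90*m + 2*y^2 + y*(10*m + 21) + 27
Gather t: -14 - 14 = -28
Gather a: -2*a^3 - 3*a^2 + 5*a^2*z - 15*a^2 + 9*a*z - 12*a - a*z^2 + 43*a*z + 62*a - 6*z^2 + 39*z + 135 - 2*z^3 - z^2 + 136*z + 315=-2*a^3 + a^2*(5*z - 18) + a*(-z^2 + 52*z + 50) - 2*z^3 - 7*z^2 + 175*z + 450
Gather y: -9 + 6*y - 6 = 6*y - 15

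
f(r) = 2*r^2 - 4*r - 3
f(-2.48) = 19.22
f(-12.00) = 333.00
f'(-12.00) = -52.00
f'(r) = 4*r - 4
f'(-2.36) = -13.44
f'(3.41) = 9.64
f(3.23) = 4.95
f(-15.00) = 507.00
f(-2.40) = 18.12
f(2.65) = 0.44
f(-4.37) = 52.67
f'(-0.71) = -6.84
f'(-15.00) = -64.00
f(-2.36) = 17.58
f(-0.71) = 0.85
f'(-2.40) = -13.60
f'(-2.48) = -13.92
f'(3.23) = 8.92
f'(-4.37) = -21.48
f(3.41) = 6.62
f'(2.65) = 6.60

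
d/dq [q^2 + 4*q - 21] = 2*q + 4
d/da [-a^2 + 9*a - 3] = 9 - 2*a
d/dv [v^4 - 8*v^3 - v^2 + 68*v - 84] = 4*v^3 - 24*v^2 - 2*v + 68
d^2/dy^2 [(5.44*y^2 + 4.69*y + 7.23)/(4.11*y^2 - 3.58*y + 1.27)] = (318.534042*y^3 + 562.40829*y^2 - 785.167002*y + 170.043742)/(69.426531*y^6 - 181.421154*y^5 + 222.385113*y^4 - 158.001868*y^3 + 68.717541*y^2 - 17.322546*y + 2.048383)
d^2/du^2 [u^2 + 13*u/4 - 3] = 2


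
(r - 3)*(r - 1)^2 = r^3 - 5*r^2 + 7*r - 3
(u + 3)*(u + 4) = u^2 + 7*u + 12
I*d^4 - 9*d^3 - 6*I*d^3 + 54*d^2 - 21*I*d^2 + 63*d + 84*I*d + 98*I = (d - 7)*(d + 2*I)*(d + 7*I)*(I*d + I)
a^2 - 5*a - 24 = (a - 8)*(a + 3)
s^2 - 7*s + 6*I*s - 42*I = (s - 7)*(s + 6*I)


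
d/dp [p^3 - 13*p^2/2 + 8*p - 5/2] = 3*p^2 - 13*p + 8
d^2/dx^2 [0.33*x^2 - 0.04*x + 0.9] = 0.660000000000000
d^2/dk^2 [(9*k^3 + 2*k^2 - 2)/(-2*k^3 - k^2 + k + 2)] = 2*(10*k^6 - 54*k^5 - 180*k^4 - 53*k^3 - 72*k^2 - 90*k - 2)/(8*k^9 + 12*k^8 - 6*k^7 - 35*k^6 - 21*k^5 + 21*k^4 + 35*k^3 + 6*k^2 - 12*k - 8)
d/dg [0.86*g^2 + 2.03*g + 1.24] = 1.72*g + 2.03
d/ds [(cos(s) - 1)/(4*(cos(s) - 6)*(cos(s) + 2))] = (cos(s)^2 - 2*cos(s) + 16)*sin(s)/(4*(cos(s) - 6)^2*(cos(s) + 2)^2)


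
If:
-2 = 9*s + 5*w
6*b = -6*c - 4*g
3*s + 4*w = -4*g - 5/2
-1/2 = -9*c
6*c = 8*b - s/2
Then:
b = 101/2196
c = 1/18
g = -223/1464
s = 38/549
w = -32/61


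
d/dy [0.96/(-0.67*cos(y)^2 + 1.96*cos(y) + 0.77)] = (1.8816 - 1.2864*cos(y))*sin(y)/(-0.67*cos(y)^2 + 1.96*cos(y) + 0.77)^2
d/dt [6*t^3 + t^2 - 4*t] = 18*t^2 + 2*t - 4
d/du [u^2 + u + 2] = 2*u + 1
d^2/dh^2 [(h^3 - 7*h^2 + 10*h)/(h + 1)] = 2*(h^3 + 3*h^2 + 3*h - 17)/(h^3 + 3*h^2 + 3*h + 1)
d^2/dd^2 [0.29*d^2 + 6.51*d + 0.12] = 0.580000000000000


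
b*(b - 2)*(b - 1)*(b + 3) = b^4 - 7*b^2 + 6*b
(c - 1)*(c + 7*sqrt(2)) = c^2 - c + 7*sqrt(2)*c - 7*sqrt(2)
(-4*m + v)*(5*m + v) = -20*m^2 + m*v + v^2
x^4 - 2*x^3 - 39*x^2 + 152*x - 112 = (x - 4)^2*(x - 1)*(x + 7)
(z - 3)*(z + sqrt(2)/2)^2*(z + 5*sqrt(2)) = z^4 - 3*z^3 + 6*sqrt(2)*z^3 - 18*sqrt(2)*z^2 + 21*z^2/2 - 63*z/2 + 5*sqrt(2)*z/2 - 15*sqrt(2)/2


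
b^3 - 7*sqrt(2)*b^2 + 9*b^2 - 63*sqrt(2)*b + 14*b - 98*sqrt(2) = (b + 2)*(b + 7)*(b - 7*sqrt(2))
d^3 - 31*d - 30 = (d - 6)*(d + 1)*(d + 5)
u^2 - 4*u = u*(u - 4)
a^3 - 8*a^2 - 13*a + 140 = (a - 7)*(a - 5)*(a + 4)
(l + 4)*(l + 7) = l^2 + 11*l + 28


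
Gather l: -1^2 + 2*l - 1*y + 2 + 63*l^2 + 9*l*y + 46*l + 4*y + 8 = 63*l^2 + l*(9*y + 48) + 3*y + 9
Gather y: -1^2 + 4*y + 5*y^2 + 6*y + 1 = 5*y^2 + 10*y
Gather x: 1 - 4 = -3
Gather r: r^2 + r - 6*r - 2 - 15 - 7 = r^2 - 5*r - 24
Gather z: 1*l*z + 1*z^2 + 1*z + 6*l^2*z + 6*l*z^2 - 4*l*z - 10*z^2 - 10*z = z^2*(6*l - 9) + z*(6*l^2 - 3*l - 9)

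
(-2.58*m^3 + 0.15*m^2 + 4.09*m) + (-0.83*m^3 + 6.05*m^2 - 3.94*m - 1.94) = -3.41*m^3 + 6.2*m^2 + 0.15*m - 1.94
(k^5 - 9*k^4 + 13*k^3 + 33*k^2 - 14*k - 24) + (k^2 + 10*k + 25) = k^5 - 9*k^4 + 13*k^3 + 34*k^2 - 4*k + 1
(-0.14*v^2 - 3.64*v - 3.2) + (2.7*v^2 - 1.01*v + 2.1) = 2.56*v^2 - 4.65*v - 1.1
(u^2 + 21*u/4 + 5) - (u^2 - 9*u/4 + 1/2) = 15*u/2 + 9/2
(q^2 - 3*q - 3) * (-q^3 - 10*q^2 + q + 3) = -q^5 - 7*q^4 + 34*q^3 + 30*q^2 - 12*q - 9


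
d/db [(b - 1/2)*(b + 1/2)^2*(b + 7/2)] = 4*b^3 + 12*b^2 + 3*b - 1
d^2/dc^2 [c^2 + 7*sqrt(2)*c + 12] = 2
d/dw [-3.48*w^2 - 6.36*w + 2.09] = -6.96*w - 6.36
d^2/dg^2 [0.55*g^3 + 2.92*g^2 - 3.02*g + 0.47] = 3.3*g + 5.84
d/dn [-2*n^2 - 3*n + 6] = -4*n - 3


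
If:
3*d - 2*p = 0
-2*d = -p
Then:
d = 0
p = 0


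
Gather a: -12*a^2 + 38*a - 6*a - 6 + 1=-12*a^2 + 32*a - 5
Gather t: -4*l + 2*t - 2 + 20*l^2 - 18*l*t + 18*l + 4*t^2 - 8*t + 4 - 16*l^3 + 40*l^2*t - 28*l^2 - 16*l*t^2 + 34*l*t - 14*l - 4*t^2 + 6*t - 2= -16*l^3 - 8*l^2 - 16*l*t^2 + t*(40*l^2 + 16*l)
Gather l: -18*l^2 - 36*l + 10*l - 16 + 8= -18*l^2 - 26*l - 8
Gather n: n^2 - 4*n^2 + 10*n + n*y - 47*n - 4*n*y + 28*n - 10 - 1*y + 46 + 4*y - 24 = -3*n^2 + n*(-3*y - 9) + 3*y + 12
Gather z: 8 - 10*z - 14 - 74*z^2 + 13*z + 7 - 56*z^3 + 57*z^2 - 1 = -56*z^3 - 17*z^2 + 3*z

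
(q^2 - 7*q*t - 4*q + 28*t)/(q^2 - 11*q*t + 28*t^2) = (q - 4)/(q - 4*t)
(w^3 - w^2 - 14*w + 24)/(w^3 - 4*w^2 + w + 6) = (w + 4)/(w + 1)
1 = 1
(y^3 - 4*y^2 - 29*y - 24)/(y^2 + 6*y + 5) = (y^2 - 5*y - 24)/(y + 5)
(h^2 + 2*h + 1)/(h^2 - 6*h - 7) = (h + 1)/(h - 7)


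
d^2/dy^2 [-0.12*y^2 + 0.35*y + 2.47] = -0.240000000000000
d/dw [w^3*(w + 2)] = w^2*(4*w + 6)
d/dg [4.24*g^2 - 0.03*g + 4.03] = 8.48*g - 0.03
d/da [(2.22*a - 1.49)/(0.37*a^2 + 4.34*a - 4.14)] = (-0.8214*a^2 + 1.1026*a - 2.7242)/(0.1369*a^4 + 3.2116*a^3 + 15.772*a^2 - 35.9352*a + 17.1396)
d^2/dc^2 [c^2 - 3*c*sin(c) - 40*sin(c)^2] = 3*c*sin(c) + 160*sin(c)^2 - 6*cos(c) - 78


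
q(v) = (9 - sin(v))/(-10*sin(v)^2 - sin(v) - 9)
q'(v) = (9 - sin(v))*(20*sin(v)*cos(v) + cos(v))/(-10*sin(v)^2 - sin(v) - 9)^2 - cos(v)/(-10*sin(v)^2 - sin(v) - 9) = (-10*sin(v)^2 + 180*sin(v) + 18)*cos(v)/(10*sin(v)^2 + sin(v) + 9)^2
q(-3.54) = -0.79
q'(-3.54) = -0.67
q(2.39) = -0.58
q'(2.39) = -0.48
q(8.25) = -0.44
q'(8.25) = -0.20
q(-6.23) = -0.99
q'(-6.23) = 0.33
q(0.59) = -0.67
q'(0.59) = 0.60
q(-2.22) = -0.67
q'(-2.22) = 0.38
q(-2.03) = -0.61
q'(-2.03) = 0.26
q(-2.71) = -0.91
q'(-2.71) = 0.50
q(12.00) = -0.84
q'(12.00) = -0.53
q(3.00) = -0.95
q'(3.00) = -0.49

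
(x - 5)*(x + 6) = x^2 + x - 30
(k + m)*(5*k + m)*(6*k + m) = 30*k^3 + 41*k^2*m + 12*k*m^2 + m^3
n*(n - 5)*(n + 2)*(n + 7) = n^4 + 4*n^3 - 31*n^2 - 70*n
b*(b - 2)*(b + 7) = b^3 + 5*b^2 - 14*b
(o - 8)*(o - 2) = o^2 - 10*o + 16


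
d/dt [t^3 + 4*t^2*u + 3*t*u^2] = 3*t^2 + 8*t*u + 3*u^2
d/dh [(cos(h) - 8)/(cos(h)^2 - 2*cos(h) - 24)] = (cos(h)^2 - 16*cos(h) + 40)*sin(h)/(sin(h)^2 + 2*cos(h) + 23)^2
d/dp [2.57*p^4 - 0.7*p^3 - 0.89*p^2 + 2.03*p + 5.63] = 10.28*p^3 - 2.1*p^2 - 1.78*p + 2.03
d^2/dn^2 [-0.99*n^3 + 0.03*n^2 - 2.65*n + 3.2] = 0.06 - 5.94*n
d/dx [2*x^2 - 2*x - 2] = 4*x - 2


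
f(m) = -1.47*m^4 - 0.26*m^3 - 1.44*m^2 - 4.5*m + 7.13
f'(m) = -5.88*m^3 - 0.78*m^2 - 2.88*m - 4.5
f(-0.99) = 9.01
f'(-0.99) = 3.29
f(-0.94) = 9.16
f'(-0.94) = 2.40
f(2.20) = -46.94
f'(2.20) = -77.22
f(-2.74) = -68.86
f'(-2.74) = 118.49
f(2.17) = -44.67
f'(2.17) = -74.51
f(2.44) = -68.30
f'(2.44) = -101.59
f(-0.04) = 7.31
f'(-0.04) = -4.39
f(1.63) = -15.53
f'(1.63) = -36.73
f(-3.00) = -104.38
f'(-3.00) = 155.88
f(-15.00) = -73790.62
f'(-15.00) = 19708.20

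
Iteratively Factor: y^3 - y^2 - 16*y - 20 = (y + 2)*(y^2 - 3*y - 10) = (y - 5)*(y + 2)*(y + 2)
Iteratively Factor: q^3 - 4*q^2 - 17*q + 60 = (q - 5)*(q^2 + q - 12) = (q - 5)*(q - 3)*(q + 4)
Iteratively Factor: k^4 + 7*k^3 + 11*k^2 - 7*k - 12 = (k + 3)*(k^3 + 4*k^2 - k - 4) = (k - 1)*(k + 3)*(k^2 + 5*k + 4) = (k - 1)*(k + 1)*(k + 3)*(k + 4)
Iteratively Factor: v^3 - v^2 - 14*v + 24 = (v - 3)*(v^2 + 2*v - 8) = (v - 3)*(v + 4)*(v - 2)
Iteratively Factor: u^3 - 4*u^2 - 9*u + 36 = (u + 3)*(u^2 - 7*u + 12) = (u - 3)*(u + 3)*(u - 4)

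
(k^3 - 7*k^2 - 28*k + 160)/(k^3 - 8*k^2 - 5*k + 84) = (k^2 - 3*k - 40)/(k^2 - 4*k - 21)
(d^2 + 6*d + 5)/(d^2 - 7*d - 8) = (d + 5)/(d - 8)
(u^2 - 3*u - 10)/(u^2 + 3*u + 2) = (u - 5)/(u + 1)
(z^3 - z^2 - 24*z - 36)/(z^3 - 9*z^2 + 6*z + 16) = (z^3 - z^2 - 24*z - 36)/(z^3 - 9*z^2 + 6*z + 16)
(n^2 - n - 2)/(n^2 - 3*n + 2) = (n + 1)/(n - 1)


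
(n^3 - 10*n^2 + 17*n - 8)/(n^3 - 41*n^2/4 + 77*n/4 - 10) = 4*(n - 1)/(4*n - 5)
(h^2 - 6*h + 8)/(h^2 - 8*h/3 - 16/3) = 3*(h - 2)/(3*h + 4)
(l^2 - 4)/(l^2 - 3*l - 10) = (l - 2)/(l - 5)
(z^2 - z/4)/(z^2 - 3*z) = (z - 1/4)/(z - 3)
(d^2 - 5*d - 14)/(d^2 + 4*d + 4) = (d - 7)/(d + 2)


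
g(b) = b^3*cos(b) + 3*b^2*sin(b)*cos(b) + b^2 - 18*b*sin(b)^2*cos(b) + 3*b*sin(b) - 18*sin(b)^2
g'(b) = -b^3*sin(b) - 3*b^2*sin(b)^2 + 3*b^2*cos(b)^2 + 3*b^2*cos(b) + 18*b*sin(b)^3 - 36*b*sin(b)*cos(b)^2 + 6*b*sin(b)*cos(b) + 3*b*cos(b) + 2*b - 18*sin(b)^2*cos(b) - 36*sin(b)*cos(b) + 3*sin(b)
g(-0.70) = -2.61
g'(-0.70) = 4.18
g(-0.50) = -1.78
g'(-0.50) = 4.37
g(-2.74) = 28.07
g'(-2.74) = -58.27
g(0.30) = -1.56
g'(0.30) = -11.11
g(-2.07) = -8.24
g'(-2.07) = -28.19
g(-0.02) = -0.01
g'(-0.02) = 0.54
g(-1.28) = -7.09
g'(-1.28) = 12.65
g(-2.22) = -2.78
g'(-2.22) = -44.35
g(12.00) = 1329.60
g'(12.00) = 1638.78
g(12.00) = 1329.60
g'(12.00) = 1638.78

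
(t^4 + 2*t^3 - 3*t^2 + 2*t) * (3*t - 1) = 3*t^5 + 5*t^4 - 11*t^3 + 9*t^2 - 2*t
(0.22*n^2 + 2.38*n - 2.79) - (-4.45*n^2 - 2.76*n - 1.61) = 4.67*n^2 + 5.14*n - 1.18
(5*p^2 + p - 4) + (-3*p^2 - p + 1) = 2*p^2 - 3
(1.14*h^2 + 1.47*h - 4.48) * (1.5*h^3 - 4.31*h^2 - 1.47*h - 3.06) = 1.71*h^5 - 2.7084*h^4 - 14.7315*h^3 + 13.6595*h^2 + 2.0874*h + 13.7088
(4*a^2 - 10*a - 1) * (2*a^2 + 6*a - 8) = 8*a^4 + 4*a^3 - 94*a^2 + 74*a + 8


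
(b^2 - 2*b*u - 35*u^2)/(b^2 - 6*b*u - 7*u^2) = (b + 5*u)/(b + u)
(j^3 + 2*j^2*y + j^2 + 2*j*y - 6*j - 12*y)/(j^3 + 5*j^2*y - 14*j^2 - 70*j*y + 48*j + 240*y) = (j^3 + 2*j^2*y + j^2 + 2*j*y - 6*j - 12*y)/(j^3 + 5*j^2*y - 14*j^2 - 70*j*y + 48*j + 240*y)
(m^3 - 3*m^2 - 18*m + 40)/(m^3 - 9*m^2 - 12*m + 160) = (m - 2)/(m - 8)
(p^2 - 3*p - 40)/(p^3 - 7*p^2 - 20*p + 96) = (p + 5)/(p^2 + p - 12)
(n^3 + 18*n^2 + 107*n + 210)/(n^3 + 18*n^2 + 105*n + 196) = (n^2 + 11*n + 30)/(n^2 + 11*n + 28)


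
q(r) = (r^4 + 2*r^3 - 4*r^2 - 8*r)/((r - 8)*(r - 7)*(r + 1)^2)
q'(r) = (4*r^3 + 6*r^2 - 8*r - 8)/((r - 8)*(r - 7)*(r + 1)^2) - 2*(r^4 + 2*r^3 - 4*r^2 - 8*r)/((r - 8)*(r - 7)*(r + 1)^3) - (r^4 + 2*r^3 - 4*r^2 - 8*r)/((r - 8)*(r - 7)^2*(r + 1)^2) - (r^4 + 2*r^3 - 4*r^2 - 8*r)/((r - 8)^2*(r - 7)*(r + 1)^2) = (-15*r^5 + 77*r^4 + 240*r^3 + 164*r^2 - 448)/(r^7 - 27*r^6 + 250*r^5 - 758*r^4 - 923*r^3 + 4705*r^2 + 7728*r + 3136)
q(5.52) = 7.04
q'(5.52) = 10.59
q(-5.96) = 0.17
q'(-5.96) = -0.04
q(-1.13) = 2.13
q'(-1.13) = 35.66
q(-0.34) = 0.08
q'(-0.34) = -0.41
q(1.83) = -0.02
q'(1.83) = 0.09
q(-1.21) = 0.73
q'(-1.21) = 8.10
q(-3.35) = 0.05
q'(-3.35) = -0.05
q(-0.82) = 1.44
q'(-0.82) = -15.49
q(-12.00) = 0.37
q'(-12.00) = -0.03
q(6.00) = 15.67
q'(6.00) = 29.48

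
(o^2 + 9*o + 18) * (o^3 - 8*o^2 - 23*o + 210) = o^5 + o^4 - 77*o^3 - 141*o^2 + 1476*o + 3780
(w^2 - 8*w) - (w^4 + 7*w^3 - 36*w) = -w^4 - 7*w^3 + w^2 + 28*w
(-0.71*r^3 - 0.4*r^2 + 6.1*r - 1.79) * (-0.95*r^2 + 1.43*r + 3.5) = 0.6745*r^5 - 0.6353*r^4 - 8.852*r^3 + 9.0235*r^2 + 18.7903*r - 6.265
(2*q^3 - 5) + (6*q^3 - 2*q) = 8*q^3 - 2*q - 5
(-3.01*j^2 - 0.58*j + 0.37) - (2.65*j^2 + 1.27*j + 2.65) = -5.66*j^2 - 1.85*j - 2.28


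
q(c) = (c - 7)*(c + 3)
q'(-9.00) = -22.00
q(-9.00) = 96.00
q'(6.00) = 8.00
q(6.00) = -9.00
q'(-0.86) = -5.72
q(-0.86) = -16.82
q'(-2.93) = -9.86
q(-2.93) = -0.70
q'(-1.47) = -6.94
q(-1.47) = -12.96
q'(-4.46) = -12.92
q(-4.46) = 16.73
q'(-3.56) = -11.12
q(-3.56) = 5.91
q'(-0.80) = -5.60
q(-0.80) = -17.16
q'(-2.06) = -8.12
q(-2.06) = -8.52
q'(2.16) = 0.32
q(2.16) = -24.97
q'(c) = 2*c - 4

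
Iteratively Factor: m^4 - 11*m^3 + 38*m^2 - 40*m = (m - 2)*(m^3 - 9*m^2 + 20*m) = (m - 4)*(m - 2)*(m^2 - 5*m) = m*(m - 4)*(m - 2)*(m - 5)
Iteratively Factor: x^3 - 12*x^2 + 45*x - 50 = (x - 2)*(x^2 - 10*x + 25) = (x - 5)*(x - 2)*(x - 5)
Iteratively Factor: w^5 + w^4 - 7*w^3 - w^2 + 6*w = (w - 2)*(w^4 + 3*w^3 - w^2 - 3*w) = (w - 2)*(w + 1)*(w^3 + 2*w^2 - 3*w) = (w - 2)*(w + 1)*(w + 3)*(w^2 - w) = (w - 2)*(w - 1)*(w + 1)*(w + 3)*(w)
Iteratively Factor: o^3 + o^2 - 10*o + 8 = (o - 2)*(o^2 + 3*o - 4) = (o - 2)*(o + 4)*(o - 1)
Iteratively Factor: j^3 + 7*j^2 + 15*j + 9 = (j + 1)*(j^2 + 6*j + 9) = (j + 1)*(j + 3)*(j + 3)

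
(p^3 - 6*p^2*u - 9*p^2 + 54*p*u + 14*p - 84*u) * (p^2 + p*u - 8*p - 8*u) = p^5 - 5*p^4*u - 17*p^4 - 6*p^3*u^2 + 85*p^3*u + 86*p^3 + 102*p^2*u^2 - 430*p^2*u - 112*p^2 - 516*p*u^2 + 560*p*u + 672*u^2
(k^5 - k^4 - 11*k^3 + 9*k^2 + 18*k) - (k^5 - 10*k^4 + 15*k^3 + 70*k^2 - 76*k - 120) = 9*k^4 - 26*k^3 - 61*k^2 + 94*k + 120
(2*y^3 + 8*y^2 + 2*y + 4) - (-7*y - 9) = 2*y^3 + 8*y^2 + 9*y + 13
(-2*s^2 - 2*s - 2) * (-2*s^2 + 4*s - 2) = 4*s^4 - 4*s^3 - 4*s + 4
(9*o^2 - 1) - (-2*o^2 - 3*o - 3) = 11*o^2 + 3*o + 2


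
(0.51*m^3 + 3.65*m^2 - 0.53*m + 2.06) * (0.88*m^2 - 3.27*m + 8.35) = 0.4488*m^5 + 1.5443*m^4 - 8.1434*m^3 + 34.0234*m^2 - 11.1617*m + 17.201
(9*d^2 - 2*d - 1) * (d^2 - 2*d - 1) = 9*d^4 - 20*d^3 - 6*d^2 + 4*d + 1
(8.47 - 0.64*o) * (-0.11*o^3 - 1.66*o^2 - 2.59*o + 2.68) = 0.0704*o^4 + 0.1307*o^3 - 12.4026*o^2 - 23.6525*o + 22.6996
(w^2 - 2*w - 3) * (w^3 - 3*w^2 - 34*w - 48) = w^5 - 5*w^4 - 31*w^3 + 29*w^2 + 198*w + 144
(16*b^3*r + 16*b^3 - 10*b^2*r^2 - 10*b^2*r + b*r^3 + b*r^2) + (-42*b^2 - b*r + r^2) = 16*b^3*r + 16*b^3 - 10*b^2*r^2 - 10*b^2*r - 42*b^2 + b*r^3 + b*r^2 - b*r + r^2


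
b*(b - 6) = b^2 - 6*b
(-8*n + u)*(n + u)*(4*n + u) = -32*n^3 - 36*n^2*u - 3*n*u^2 + u^3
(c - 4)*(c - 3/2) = c^2 - 11*c/2 + 6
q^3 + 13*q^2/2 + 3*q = q*(q + 1/2)*(q + 6)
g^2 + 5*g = g*(g + 5)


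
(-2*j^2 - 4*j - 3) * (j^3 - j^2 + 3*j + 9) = -2*j^5 - 2*j^4 - 5*j^3 - 27*j^2 - 45*j - 27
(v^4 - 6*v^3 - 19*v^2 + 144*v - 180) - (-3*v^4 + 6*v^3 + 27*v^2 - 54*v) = 4*v^4 - 12*v^3 - 46*v^2 + 198*v - 180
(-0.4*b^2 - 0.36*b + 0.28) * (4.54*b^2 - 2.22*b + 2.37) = -1.816*b^4 - 0.7464*b^3 + 1.1224*b^2 - 1.4748*b + 0.6636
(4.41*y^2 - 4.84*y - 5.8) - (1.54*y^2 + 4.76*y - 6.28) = 2.87*y^2 - 9.6*y + 0.48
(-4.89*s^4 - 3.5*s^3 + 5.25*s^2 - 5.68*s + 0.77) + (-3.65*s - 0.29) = -4.89*s^4 - 3.5*s^3 + 5.25*s^2 - 9.33*s + 0.48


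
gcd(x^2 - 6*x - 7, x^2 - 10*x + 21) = x - 7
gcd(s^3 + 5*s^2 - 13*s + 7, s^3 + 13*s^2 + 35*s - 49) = s^2 + 6*s - 7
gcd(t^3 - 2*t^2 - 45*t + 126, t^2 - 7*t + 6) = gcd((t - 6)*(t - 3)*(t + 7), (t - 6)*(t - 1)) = t - 6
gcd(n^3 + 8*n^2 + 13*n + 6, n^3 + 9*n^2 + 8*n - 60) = n + 6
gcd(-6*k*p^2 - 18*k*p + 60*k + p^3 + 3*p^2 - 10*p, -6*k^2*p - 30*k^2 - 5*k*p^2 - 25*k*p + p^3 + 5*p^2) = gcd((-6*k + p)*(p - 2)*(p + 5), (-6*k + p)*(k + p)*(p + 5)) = -6*k*p - 30*k + p^2 + 5*p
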